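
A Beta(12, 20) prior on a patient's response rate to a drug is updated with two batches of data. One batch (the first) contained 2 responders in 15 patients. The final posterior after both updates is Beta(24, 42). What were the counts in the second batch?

10 responders and 9 non-responders

Because Beta–binomial updating is additive in the counts, the combined data contributed (α_post−α_prior, β_post−β_prior) successes and failures.
Total across both batches: 24−12=12 responders, 42−20=22 non-responders.
Subtract the first batch: 12−2=10 responders and 22−13=9 non-responders.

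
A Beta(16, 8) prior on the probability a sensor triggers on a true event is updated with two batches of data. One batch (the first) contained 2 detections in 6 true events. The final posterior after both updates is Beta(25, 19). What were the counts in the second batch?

Because Beta–binomial updating is additive in the counts, the combined data contributed (α_post−α_prior, β_post−β_prior) successes and failures.
Total across both batches: 25−16=9 detections, 19−8=11 misses.
Subtract the first batch: 9−2=7 detections and 11−4=7 misses.

7 detections and 7 misses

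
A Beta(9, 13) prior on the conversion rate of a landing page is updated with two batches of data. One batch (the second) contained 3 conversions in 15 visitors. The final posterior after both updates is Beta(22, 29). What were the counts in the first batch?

10 conversions and 4 bounces

Because Beta–binomial updating is additive in the counts, the combined data contributed (α_post−α_prior, β_post−β_prior) successes and failures.
Total across both batches: 22−9=13 conversions, 29−13=16 bounces.
Subtract the second batch: 13−3=10 conversions and 16−12=4 bounces.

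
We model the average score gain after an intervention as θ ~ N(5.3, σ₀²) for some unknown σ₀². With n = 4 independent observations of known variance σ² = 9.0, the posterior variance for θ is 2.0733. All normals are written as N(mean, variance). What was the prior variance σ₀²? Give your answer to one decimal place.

σ₀² = 26.4

Posterior precision equals prior precision plus data precision: 1/σ_n² = 1/σ₀² + n/σ².
So 1/σ₀² = 1/2.0733 − 4/9.0 = 0.482323 − 0.444444 = 0.037879.
Hence σ₀² = 1/0.037879 ≈ 26.4.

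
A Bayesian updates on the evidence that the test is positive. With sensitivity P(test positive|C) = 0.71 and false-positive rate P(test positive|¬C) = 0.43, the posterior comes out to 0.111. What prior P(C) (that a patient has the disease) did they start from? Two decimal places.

P(C) = 0.07

Bayes' rule in odds form gives O(C|E) = O(C)·[P(E|C)/P(E|¬C)], hence O(C) = O(C|E)/LR.
Posterior odds = 0.111/(1−0.111) = 0.1249. LR = 0.71/0.43 = 1.6512.
Prior odds = 0.1249/1.6512 = 0.0756, so P(C) = 0.0756/(1+0.0756) ≈ 0.07.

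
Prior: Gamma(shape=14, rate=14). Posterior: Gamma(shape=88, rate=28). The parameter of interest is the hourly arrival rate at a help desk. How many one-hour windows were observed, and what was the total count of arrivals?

n = 14 one-hour windows with total 74 arrivals

Gamma–Poisson conjugacy: posterior shape = α + Σxᵢ, posterior rate = β + n.
Matching: Σxᵢ = 88 − 14 = 74 and n = 28 − 14 = 14.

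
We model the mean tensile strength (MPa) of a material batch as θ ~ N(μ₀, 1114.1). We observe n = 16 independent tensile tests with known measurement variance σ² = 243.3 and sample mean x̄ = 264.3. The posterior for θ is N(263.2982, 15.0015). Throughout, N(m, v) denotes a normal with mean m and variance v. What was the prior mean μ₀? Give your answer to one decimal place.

With known observation variance, the Normal–Normal posterior has precision τ_n = τ₀ + n/σ² and mean μ_n = (τ₀μ₀ + (n/σ²)x̄)/τ_n.
Here τ₀ = 1/1114.1 = 0.000898 and τ_data = 16/243.3 = 0.065762, so τ_n = 0.066660.
Rearranging for μ₀: μ₀ = (μ_n·τ_n − τ_data·x̄)/τ₀ = (263.2982·0.066660 − 0.065762·264.3) / 0.000898 = 0.170561/0.000898 ≈ 189.9.

μ₀ = 189.9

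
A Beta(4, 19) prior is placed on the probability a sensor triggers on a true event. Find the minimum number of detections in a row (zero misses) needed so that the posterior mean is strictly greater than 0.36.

After k detections and 0 misses the posterior is Beta(4+k, 19), with mean (4+k)/(4+19+k).
Set (4+k)/(23+k) > 0.36 and solve: k > (0.36·23 − 4)/(1 − 0.36) = 6.688.
The smallest integer exceeding 6.688 is 7, and checking k=7: (11)/(30) = 0.3667 > 0.36.

k = 7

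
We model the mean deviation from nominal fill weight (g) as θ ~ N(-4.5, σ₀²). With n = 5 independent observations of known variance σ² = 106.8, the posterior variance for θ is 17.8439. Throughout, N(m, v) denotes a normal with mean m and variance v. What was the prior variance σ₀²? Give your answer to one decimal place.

σ₀² = 108.4

Posterior precision equals prior precision plus data precision: 1/σ_n² = 1/σ₀² + n/σ².
So 1/σ₀² = 1/17.8439 − 5/106.8 = 0.056042 − 0.046816 = 0.009226.
Hence σ₀² = 1/0.009226 ≈ 108.4.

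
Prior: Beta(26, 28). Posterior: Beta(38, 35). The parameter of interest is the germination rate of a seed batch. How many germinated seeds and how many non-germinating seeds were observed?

Beta is conjugate to the binomial likelihood: posterior = Beta(a+s, b+f).
Match parameters: s=38−26=12, f=35−28=7.

12 germinated seeds and 7 non-germinating seeds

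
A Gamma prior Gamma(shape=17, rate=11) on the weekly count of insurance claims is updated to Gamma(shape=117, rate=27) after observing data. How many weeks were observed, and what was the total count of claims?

Gamma–Poisson conjugacy: posterior shape = α + Σxᵢ, posterior rate = β + n.
Matching: Σxᵢ = 117 − 17 = 100 and n = 27 − 11 = 16.

n = 16 weeks with total 100 claims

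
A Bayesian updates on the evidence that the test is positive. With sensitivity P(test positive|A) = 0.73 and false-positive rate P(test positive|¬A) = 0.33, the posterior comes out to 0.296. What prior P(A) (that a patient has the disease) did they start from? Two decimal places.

P(A) = 0.16

In odds form, posterior odds = prior odds × likelihood ratio, so prior odds = posterior odds ÷ LR.
Posterior odds = 0.296/(1−0.296) = 0.4205. LR = 0.73/0.33 = 2.2121.
Prior odds = 0.4205/2.2121 = 0.1901, so P(A) = 0.1901/(1+0.1901) ≈ 0.16.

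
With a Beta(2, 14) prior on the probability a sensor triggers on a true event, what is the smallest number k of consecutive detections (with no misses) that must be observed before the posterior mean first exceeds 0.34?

After k detections and 0 misses the posterior is Beta(2+k, 14), with mean (2+k)/(2+14+k).
Set (2+k)/(16+k) > 0.34 and solve: k > (0.34·16 − 2)/(1 − 0.34) = 5.212.
The smallest integer exceeding 5.212 is 6.

k = 6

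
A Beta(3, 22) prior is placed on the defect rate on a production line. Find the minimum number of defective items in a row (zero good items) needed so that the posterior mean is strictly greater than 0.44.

After k defective items and 0 good items the posterior is Beta(3+k, 22), with mean (3+k)/(3+22+k).
Set (3+k)/(25+k) > 0.44 and solve: k > (0.44·25 − 3)/(1 − 0.44) = 14.286.
The smallest integer exceeding 14.286 is 15.

k = 15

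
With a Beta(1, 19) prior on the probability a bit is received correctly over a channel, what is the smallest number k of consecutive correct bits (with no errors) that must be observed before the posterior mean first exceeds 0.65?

k = 35

After k correct bits and 0 errors the posterior is Beta(1+k, 19), with mean (1+k)/(1+19+k).
Set (1+k)/(20+k) > 0.65 and solve: k > (0.65·20 − 1)/(1 − 0.65) = 34.286.
The smallest integer exceeding 34.286 is 35, and checking k=35: (36)/(55) = 0.6545 > 0.65.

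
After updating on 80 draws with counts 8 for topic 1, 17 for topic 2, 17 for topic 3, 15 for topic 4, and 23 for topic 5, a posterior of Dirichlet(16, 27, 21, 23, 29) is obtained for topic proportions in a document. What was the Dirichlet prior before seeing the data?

Dirichlet(8, 10, 4, 8, 6)

For a Dirichlet(α) prior with multinomial counts c, the posterior is Dirichlet(α + c) componentwise.
Subtract each count from the matching posterior parameter: 16−8=8, 27−17=10, 21−17=4, 23−15=8, 29−23=6.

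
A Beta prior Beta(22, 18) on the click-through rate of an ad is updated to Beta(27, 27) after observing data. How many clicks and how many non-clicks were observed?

Beta is conjugate to the binomial likelihood: posterior = Beta(α+s, β+f).
So s = 27 − 22 = 5 and f = 27 − 18 = 9.

5 clicks and 9 non-clicks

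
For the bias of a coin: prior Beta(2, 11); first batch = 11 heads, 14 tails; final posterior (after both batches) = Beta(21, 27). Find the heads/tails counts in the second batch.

Sequential conjugate updates are equivalent to a single update on the pooled data, so total successes = posterior α − prior α and total failures = posterior β − prior β.
Total across both batches: 21−2=19 heads, 27−11=16 tails.
Subtract the first batch: 19−11=8 heads and 16−14=2 tails.

8 heads and 2 tails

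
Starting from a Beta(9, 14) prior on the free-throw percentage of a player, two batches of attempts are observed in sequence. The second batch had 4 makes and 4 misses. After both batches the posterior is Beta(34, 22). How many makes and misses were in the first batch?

Sequential conjugate updates are equivalent to a single update on the pooled data, so total successes = posterior α − prior α and total failures = posterior β − prior β.
Total across both batches: 34−9=25 makes, 22−14=8 misses.
Subtract the second batch: 25−4=21 makes and 8−4=4 misses.

21 makes and 4 misses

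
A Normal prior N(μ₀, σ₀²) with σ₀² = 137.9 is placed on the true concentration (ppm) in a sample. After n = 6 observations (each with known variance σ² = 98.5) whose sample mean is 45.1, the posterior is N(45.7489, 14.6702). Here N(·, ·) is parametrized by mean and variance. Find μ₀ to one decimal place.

μ₀ = 51.2

With known observation variance, the Normal–Normal posterior has precision τ_n = τ₀ + n/σ² and mean μ_n = (τ₀μ₀ + (n/σ²)x̄)/τ_n.
Here τ₀ = 1/137.9 = 0.007252 and τ_data = 6/98.5 = 0.060914, so τ_n = 0.068166.
Rearranging for μ₀: μ₀ = (μ_n·τ_n − τ_data·x̄)/τ₀ = (45.7489·0.068166 − 0.060914·45.1) / 0.007252 = 0.371298/0.007252 ≈ 51.2.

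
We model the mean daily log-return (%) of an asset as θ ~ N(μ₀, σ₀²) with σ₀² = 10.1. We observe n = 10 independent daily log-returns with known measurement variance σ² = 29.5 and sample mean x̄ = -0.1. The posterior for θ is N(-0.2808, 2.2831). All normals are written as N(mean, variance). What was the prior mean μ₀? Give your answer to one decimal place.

μ₀ = -0.9

With known observation variance, the Normal–Normal posterior has precision τ_n = τ₀ + n/σ² and mean μ_n = (τ₀μ₀ + (n/σ²)x̄)/τ_n.
Here τ₀ = 1/10.1 = 0.099010 and τ_data = 10/29.5 = 0.338983, so τ_n = 0.437993.
Rearranging for μ₀: μ₀ = (μ_n·τ_n − τ_data·x̄)/τ₀ = (-0.2808·0.437993 − 0.338983·-0.1) / 0.099010 = -0.089090/0.099010 ≈ -0.9.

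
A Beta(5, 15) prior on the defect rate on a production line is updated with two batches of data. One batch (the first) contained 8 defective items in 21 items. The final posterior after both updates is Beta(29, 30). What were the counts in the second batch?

Because Beta–binomial updating is additive in the counts, the combined data contributed (α_post−α_prior, β_post−β_prior) successes and failures.
Total across both batches: 29−5=24 defective items, 30−15=15 good items.
Subtract the first batch: 24−8=16 defective items and 15−13=2 good items.

16 defective items and 2 good items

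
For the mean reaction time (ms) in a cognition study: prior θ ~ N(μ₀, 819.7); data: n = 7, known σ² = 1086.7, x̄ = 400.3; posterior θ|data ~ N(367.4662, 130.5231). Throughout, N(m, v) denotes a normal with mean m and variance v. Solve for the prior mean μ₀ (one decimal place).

With known observation variance, the Normal–Normal posterior has precision τ_n = τ₀ + n/σ² and mean μ_n = (τ₀μ₀ + (n/σ²)x̄)/τ_n.
Here τ₀ = 1/819.7 = 0.001220 and τ_data = 7/1086.7 = 0.006442, so τ_n = 0.007662.
Rearranging for μ₀: μ₀ = (μ_n·τ_n − τ_data·x̄)/τ₀ = (367.4662·0.007662 − 0.006442·400.3) / 0.001220 = 0.236793/0.001220 ≈ 194.1.

μ₀ = 194.1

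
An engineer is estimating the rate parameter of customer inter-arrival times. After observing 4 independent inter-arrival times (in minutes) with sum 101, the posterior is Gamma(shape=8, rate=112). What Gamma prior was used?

Gamma–exponential conjugacy: posterior shape = α + n, posterior rate = β + Σtᵢ.
So α = 8 − 4 = 4 and β = 112 − 101 = 11.

Gamma(shape=4, rate=11)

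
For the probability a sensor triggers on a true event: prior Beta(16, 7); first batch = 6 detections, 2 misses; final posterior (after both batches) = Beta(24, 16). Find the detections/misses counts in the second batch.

2 detections and 7 misses

Because Beta–binomial updating is additive in the counts, the combined data contributed (α_post−α_prior, β_post−β_prior) successes and failures.
Total across both batches: 24−16=8 detections, 16−7=9 misses.
Subtract the first batch: 8−6=2 detections and 9−2=7 misses.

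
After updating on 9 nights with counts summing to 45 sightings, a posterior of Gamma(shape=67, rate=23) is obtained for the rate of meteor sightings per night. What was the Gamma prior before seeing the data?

Gamma(shape=22, rate=14)

A Gamma(α, β) prior (rate parametrization) on a Poisson rate with n observations summing to S gives posterior Gamma(α+S, β+n).
So α = 67 − 45 = 22 and β = 23 − 9 = 14.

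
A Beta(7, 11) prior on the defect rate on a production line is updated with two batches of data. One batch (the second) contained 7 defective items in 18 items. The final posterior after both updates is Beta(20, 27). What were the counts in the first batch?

6 defective items and 5 good items

Because Beta–binomial updating is additive in the counts, the combined data contributed (α_post−α_prior, β_post−β_prior) successes and failures.
Total across both batches: 20−7=13 defective items, 27−11=16 good items.
Subtract the second batch: 13−7=6 defective items and 16−11=5 good items.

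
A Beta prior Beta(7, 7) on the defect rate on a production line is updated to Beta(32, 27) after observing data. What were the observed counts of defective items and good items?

Beta is conjugate to the binomial likelihood: posterior = Beta(α+s, β+f).
So s = 32 − 7 = 25 and f = 27 − 7 = 20.

25 defective items and 20 good items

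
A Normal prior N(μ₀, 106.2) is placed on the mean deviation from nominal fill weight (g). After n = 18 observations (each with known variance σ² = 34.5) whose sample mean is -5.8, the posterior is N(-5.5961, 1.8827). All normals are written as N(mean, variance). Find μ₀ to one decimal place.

μ₀ = 5.7

The posterior mean is a precision-weighted average: μ_n = (τ₀μ₀ + τ_data·x̄)/(τ₀+τ_data), with τ₀=1/σ₀² and τ_data=n/σ².
Here τ₀ = 1/106.2 = 0.009416 and τ_data = 18/34.5 = 0.521739, so τ_n = 0.531155.
Rearranging for μ₀: μ₀ = (μ_n·τ_n − τ_data·x̄)/τ₀ = (-5.5961·0.531155 − 0.521739·-5.8) / 0.009416 = 0.053690/0.009416 ≈ 5.7.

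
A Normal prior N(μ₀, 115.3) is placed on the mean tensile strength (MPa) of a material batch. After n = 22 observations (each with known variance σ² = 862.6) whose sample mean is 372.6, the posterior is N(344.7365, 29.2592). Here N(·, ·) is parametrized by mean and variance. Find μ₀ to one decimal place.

With known observation variance, the Normal–Normal posterior has precision τ_n = τ₀ + n/σ² and mean μ_n = (τ₀μ₀ + (n/σ²)x̄)/τ_n.
Here τ₀ = 1/115.3 = 0.008673 and τ_data = 22/862.6 = 0.025504, so τ_n = 0.034177.
Rearranging for μ₀: μ₀ = (μ_n·τ_n − τ_data·x̄)/τ₀ = (344.7365·0.034177 − 0.025504·372.6) / 0.008673 = 2.279269/0.008673 ≈ 262.8.

μ₀ = 262.8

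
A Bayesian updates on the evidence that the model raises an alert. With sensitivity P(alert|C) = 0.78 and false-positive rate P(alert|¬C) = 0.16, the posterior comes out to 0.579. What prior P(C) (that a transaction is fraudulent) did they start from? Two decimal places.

In odds form, posterior odds = prior odds × likelihood ratio, so prior odds = posterior odds ÷ LR.
Posterior odds = 0.579/(1−0.579) = 1.3753. LR = 0.78/0.16 = 4.8750.
Prior odds = 1.3753/4.8750 = 0.2821, so P(C) = 0.2821/(1+0.2821) ≈ 0.22.

P(C) = 0.22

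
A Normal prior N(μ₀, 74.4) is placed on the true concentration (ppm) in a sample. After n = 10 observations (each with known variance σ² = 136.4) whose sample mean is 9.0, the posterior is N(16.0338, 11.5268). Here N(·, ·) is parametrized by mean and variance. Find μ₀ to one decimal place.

μ₀ = 54.4

With known observation variance, the Normal–Normal posterior has precision τ_n = τ₀ + n/σ² and mean μ_n = (τ₀μ₀ + (n/σ²)x̄)/τ_n.
Here τ₀ = 1/74.4 = 0.013441 and τ_data = 10/136.4 = 0.073314, so τ_n = 0.086755.
Rearranging for μ₀: μ₀ = (μ_n·τ_n − τ_data·x̄)/τ₀ = (16.0338·0.086755 − 0.073314·9.0) / 0.013441 = 0.731186/0.013441 ≈ 54.4.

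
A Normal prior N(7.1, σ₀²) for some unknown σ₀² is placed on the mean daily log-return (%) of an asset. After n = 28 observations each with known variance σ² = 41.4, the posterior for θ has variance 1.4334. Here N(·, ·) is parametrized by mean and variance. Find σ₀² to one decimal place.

For the Normal–Normal model with known σ², precisions add: τ_n = τ₀ + n/σ².
So 1/σ₀² = 1/1.4334 − 28/41.4 = 0.697642 − 0.676329 = 0.021313.
Hence σ₀² = 1/0.021313 ≈ 46.9.

σ₀² = 46.9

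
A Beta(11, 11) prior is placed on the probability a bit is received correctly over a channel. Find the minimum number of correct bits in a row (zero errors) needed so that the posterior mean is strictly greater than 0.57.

After k correct bits and 0 errors the posterior is Beta(11+k, 11), with mean (11+k)/(11+11+k).
Set (11+k)/(22+k) > 0.57 and solve: k > (0.57·22 − 11)/(1 − 0.57) = 3.581.
The smallest integer exceeding 3.581 is 4.

k = 4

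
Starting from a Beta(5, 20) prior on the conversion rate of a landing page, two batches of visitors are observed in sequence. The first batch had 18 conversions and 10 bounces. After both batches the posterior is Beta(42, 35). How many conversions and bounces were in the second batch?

19 conversions and 5 bounces

Because Beta–binomial updating is additive in the counts, the combined data contributed (α_post−α_prior, β_post−β_prior) successes and failures.
Total across both batches: 42−5=37 conversions, 35−20=15 bounces.
Subtract the first batch: 37−18=19 conversions and 15−10=5 bounces.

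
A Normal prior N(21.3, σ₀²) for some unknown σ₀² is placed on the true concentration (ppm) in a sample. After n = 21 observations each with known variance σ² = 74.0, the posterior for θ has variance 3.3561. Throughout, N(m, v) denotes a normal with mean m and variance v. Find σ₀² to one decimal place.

σ₀² = 70.5

Posterior precision equals prior precision plus data precision: 1/σ_n² = 1/σ₀² + n/σ².
So 1/σ₀² = 1/3.3561 − 21/74.0 = 0.297965 − 0.283784 = 0.014181.
Hence σ₀² = 1/0.014181 ≈ 70.5.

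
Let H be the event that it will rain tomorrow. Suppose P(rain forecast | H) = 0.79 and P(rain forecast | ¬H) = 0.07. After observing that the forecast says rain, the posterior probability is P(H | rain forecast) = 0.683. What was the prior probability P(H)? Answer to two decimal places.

Bayes' rule in odds form gives O(H|E) = O(H)·[P(E|H)/P(E|¬H)], hence O(H) = O(H|E)/LR.
Posterior odds = 0.683/(1−0.683) = 2.1546. LR = 0.79/0.07 = 11.2857.
Prior odds = 2.1546/11.2857 = 0.1909, so P(H) = 0.1909/(1+0.1909) ≈ 0.16.

P(H) = 0.16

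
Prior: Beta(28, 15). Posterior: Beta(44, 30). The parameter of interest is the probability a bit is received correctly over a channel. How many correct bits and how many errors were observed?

16 correct bits and 15 errors

Beta is conjugate to the binomial likelihood: posterior = Beta(α+s, β+f).
So s = 44 − 28 = 16 and f = 30 − 15 = 15.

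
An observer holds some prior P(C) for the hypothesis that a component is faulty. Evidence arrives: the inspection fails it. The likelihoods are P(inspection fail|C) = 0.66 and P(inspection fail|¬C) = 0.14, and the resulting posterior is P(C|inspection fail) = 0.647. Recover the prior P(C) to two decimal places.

In odds form, posterior odds = prior odds × likelihood ratio, so prior odds = posterior odds ÷ LR.
Posterior odds = 0.647/(1−0.647) = 1.8329. LR = 0.66/0.14 = 4.7143.
Prior odds = 1.8329/4.7143 = 0.3888, so P(C) = 0.3888/(1+0.3888) ≈ 0.28.

P(C) = 0.28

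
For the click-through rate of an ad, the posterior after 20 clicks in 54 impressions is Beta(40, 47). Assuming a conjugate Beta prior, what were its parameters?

A Beta(a, b) prior with s successes and f failures in binomial data gives a Beta(a+s, b+f) posterior.
So a = 40 − 20 = 20 and b = 47 − 34 = 13.

Beta(20, 13)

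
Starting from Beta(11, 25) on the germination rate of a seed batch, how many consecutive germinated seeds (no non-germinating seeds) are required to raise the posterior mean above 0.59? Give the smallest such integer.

After k germinated seeds and 0 non-germinating seeds the posterior is Beta(11+k, 25), with mean (11+k)/(11+25+k).
Set (11+k)/(36+k) > 0.59 and solve: k > (0.59·36 − 11)/(1 − 0.59) = 24.976.
The smallest integer exceeding 24.976 is 25.

k = 25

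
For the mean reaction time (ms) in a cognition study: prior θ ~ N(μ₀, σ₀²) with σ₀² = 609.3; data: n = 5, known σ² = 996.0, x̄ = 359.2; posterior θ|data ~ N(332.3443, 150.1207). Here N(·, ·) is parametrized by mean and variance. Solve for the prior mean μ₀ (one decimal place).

The posterior mean is a precision-weighted average: μ_n = (τ₀μ₀ + τ_data·x̄)/(τ₀+τ_data), with τ₀=1/σ₀² and τ_data=n/σ².
Here τ₀ = 1/609.3 = 0.001641 and τ_data = 5/996.0 = 0.005020, so τ_n = 0.006661.
Rearranging for μ₀: μ₀ = (μ_n·τ_n − τ_data·x̄)/τ₀ = (332.3443·0.006661 − 0.005020·359.2) / 0.001641 = 0.410561/0.001641 ≈ 250.2.

μ₀ = 250.2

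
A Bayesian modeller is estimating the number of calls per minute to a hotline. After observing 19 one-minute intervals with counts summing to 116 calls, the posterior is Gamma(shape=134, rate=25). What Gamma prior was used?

Gamma–Poisson conjugacy: posterior shape = α + Σxᵢ, posterior rate = β + n.
So α = 134 − 116 = 18 and β = 25 − 19 = 6.

Gamma(shape=18, rate=6)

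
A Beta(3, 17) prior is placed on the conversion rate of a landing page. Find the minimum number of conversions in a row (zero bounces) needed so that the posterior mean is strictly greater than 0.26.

k = 3

After k conversions and 0 bounces the posterior is Beta(3+k, 17), with mean (3+k)/(3+17+k).
Set (3+k)/(20+k) > 0.26 and solve: k > (0.26·20 − 3)/(1 − 0.26) = 2.973.
The smallest integer exceeding 2.973 is 3, and checking k=3: (6)/(23) = 0.2609 > 0.26.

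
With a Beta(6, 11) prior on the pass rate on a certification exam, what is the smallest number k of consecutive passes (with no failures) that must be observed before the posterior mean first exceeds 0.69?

k = 19

After k passes and 0 failures the posterior is Beta(6+k, 11), with mean (6+k)/(6+11+k).
Set (6+k)/(17+k) > 0.69 and solve: k > (0.69·17 − 6)/(1 − 0.69) = 18.484.
The smallest integer exceeding 18.484 is 19.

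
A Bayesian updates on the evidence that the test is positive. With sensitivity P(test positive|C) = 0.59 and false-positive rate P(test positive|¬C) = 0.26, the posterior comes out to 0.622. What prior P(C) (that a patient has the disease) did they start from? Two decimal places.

P(C) = 0.42

In odds form, posterior odds = prior odds × likelihood ratio, so prior odds = posterior odds ÷ LR.
Posterior odds = 0.622/(1−0.622) = 1.6455. LR = 0.59/0.26 = 2.2692.
Prior odds = 1.6455/2.2692 = 0.7251, so P(C) = 0.7251/(1+0.7251) ≈ 0.42.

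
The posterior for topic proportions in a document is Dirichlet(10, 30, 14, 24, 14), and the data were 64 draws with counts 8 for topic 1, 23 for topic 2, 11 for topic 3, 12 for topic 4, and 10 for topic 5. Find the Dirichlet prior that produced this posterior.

For a Dirichlet(α) prior with multinomial counts c, the posterior is Dirichlet(α + c) componentwise.
Subtract each count from the matching posterior parameter: 10−8=2, 30−23=7, 14−11=3, 24−12=12, 14−10=4.

Dirichlet(2, 7, 3, 12, 4)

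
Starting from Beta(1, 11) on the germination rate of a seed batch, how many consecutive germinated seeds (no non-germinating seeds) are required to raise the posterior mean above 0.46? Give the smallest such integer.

k = 9

After k germinated seeds and 0 non-germinating seeds the posterior is Beta(1+k, 11), with mean (1+k)/(1+11+k).
Set (1+k)/(12+k) > 0.46 and solve: k > (0.46·12 − 1)/(1 − 0.46) = 8.370.
The smallest integer exceeding 8.370 is 9, and checking k=9: (10)/(21) = 0.4762 > 0.46.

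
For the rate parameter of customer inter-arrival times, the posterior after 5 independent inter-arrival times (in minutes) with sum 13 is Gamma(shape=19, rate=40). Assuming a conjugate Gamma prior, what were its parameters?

Gamma(shape=14, rate=27)

For an exponential likelihood with a Gamma(α, β) prior on the rate, n observations with total T give posterior Gamma(α+n, β+T).
So α = 19 − 5 = 14 and β = 40 − 13 = 27.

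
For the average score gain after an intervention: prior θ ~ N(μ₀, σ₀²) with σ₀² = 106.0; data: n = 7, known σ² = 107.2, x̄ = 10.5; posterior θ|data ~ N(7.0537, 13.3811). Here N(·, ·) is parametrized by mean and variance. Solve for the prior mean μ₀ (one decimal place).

μ₀ = -16.8

The posterior mean is a precision-weighted average: μ_n = (τ₀μ₀ + τ_data·x̄)/(τ₀+τ_data), with τ₀=1/σ₀² and τ_data=n/σ².
Here τ₀ = 1/106.0 = 0.009434 and τ_data = 7/107.2 = 0.065299, so τ_n = 0.074733.
Rearranging for μ₀: μ₀ = (μ_n·τ_n − τ_data·x̄)/τ₀ = (7.0537·0.074733 − 0.065299·10.5) / 0.009434 = -0.158495/0.009434 ≈ -16.8.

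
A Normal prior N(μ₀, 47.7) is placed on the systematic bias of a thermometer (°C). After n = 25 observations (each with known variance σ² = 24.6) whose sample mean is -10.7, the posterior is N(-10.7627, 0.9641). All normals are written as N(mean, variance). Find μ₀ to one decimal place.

The posterior mean is a precision-weighted average: μ_n = (τ₀μ₀ + τ_data·x̄)/(τ₀+τ_data), with τ₀=1/σ₀² and τ_data=n/σ².
Here τ₀ = 1/47.7 = 0.020964 and τ_data = 25/24.6 = 1.016260, so τ_n = 1.037224.
Rearranging for μ₀: μ₀ = (μ_n·τ_n − τ_data·x̄)/τ₀ = (-10.7627·1.037224 − 1.016260·-10.7) / 0.020964 = -0.289349/0.020964 ≈ -13.8.

μ₀ = -13.8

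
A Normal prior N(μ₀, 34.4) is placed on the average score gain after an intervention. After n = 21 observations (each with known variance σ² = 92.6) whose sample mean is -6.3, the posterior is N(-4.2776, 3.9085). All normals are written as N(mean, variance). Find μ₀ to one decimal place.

μ₀ = 11.5

The posterior mean is a precision-weighted average: μ_n = (τ₀μ₀ + τ_data·x̄)/(τ₀+τ_data), with τ₀=1/σ₀² and τ_data=n/σ².
Here τ₀ = 1/34.4 = 0.029070 and τ_data = 21/92.6 = 0.226782, so τ_n = 0.255852.
Rearranging for μ₀: μ₀ = (μ_n·τ_n − τ_data·x̄)/τ₀ = (-4.2776·0.255852 − 0.226782·-6.3) / 0.029070 = 0.334294/0.029070 ≈ 11.5.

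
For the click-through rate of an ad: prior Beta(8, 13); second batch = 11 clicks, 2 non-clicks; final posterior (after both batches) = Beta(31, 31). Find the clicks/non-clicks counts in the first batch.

12 clicks and 16 non-clicks

Because Beta–binomial updating is additive in the counts, the combined data contributed (α_post−α_prior, β_post−β_prior) successes and failures.
Total across both batches: 31−8=23 clicks, 31−13=18 non-clicks.
Subtract the second batch: 23−11=12 clicks and 18−2=16 non-clicks.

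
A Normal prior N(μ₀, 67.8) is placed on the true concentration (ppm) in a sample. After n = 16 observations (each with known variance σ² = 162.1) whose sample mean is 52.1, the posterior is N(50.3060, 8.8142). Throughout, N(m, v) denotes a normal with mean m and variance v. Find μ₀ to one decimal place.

With known observation variance, the Normal–Normal posterior has precision τ_n = τ₀ + n/σ² and mean μ_n = (τ₀μ₀ + (n/σ²)x̄)/τ_n.
Here τ₀ = 1/67.8 = 0.014749 and τ_data = 16/162.1 = 0.098705, so τ_n = 0.113454.
Rearranging for μ₀: μ₀ = (μ_n·τ_n − τ_data·x̄)/τ₀ = (50.3060·0.113454 − 0.098705·52.1) / 0.014749 = 0.564886/0.014749 ≈ 38.3.

μ₀ = 38.3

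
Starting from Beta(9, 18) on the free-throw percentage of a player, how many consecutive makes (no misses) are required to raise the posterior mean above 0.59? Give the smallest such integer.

After k makes and 0 misses the posterior is Beta(9+k, 18), with mean (9+k)/(9+18+k).
Set (9+k)/(27+k) > 0.59 and solve: k > (0.59·27 − 9)/(1 − 0.59) = 16.902.
The smallest integer exceeding 16.902 is 17, and checking k=17: (26)/(44) = 0.5909 > 0.59.

k = 17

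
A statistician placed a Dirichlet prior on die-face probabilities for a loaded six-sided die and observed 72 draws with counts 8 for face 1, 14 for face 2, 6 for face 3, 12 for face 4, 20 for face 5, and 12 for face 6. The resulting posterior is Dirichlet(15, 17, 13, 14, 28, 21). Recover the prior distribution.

Dirichlet(7, 3, 7, 2, 8, 9)

For a Dirichlet(α) prior with multinomial counts c, the posterior is Dirichlet(α + c) componentwise.
Subtract each count from the matching posterior parameter: 15−8=7, 17−14=3, 13−6=7, 14−12=2, 28−20=8, 21−12=9.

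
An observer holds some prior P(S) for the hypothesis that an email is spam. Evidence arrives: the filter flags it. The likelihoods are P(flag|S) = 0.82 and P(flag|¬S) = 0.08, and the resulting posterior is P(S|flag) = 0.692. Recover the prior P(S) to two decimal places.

P(S) = 0.18

In odds form, posterior odds = prior odds × likelihood ratio, so prior odds = posterior odds ÷ LR.
Posterior odds = 0.692/(1−0.692) = 2.2468. LR = 0.82/0.08 = 10.2500.
Prior odds = 2.2468/10.2500 = 0.2192, so P(S) = 0.2192/(1+0.2192) ≈ 0.18.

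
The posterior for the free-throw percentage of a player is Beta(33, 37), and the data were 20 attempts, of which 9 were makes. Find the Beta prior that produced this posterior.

A Beta(a, b) prior with s successes and f failures in binomial data gives a Beta(a+s, b+f) posterior.
Subtract the data counts: 33−9=24, 37−11=26.

Beta(24, 26)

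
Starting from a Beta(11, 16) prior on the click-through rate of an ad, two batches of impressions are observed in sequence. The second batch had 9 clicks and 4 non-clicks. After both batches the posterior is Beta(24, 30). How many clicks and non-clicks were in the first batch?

4 clicks and 10 non-clicks

Because Beta–binomial updating is additive in the counts, the combined data contributed (α_post−α_prior, β_post−β_prior) successes and failures.
Total across both batches: 24−11=13 clicks, 30−16=14 non-clicks.
Subtract the second batch: 13−9=4 clicks and 14−4=10 non-clicks.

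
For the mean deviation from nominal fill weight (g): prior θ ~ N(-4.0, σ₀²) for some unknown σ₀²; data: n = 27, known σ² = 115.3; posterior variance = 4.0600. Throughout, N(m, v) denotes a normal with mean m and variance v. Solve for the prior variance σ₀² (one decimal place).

For the Normal–Normal model with known σ², precisions add: τ_n = τ₀ + n/σ².
So 1/σ₀² = 1/4.0600 − 27/115.3 = 0.246305 − 0.234172 = 0.012133.
Hence σ₀² = 1/0.012133 ≈ 82.4.

σ₀² = 82.4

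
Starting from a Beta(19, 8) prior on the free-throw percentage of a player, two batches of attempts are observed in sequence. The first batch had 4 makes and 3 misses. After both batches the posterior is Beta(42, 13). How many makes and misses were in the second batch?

Because Beta–binomial updating is additive in the counts, the combined data contributed (α_post−α_prior, β_post−β_prior) successes and failures.
Total across both batches: 42−19=23 makes, 13−8=5 misses.
Subtract the first batch: 23−4=19 makes and 5−3=2 misses.

19 makes and 2 misses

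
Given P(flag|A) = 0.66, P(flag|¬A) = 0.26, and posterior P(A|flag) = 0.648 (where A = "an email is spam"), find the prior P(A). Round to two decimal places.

P(A) = 0.42

In odds form, posterior odds = prior odds × likelihood ratio, so prior odds = posterior odds ÷ LR.
Posterior odds = 0.648/(1−0.648) = 1.8409. LR = 0.66/0.26 = 2.5385.
Prior odds = 1.8409/2.5385 = 0.7252, so P(A) = 0.7252/(1+0.7252) ≈ 0.42.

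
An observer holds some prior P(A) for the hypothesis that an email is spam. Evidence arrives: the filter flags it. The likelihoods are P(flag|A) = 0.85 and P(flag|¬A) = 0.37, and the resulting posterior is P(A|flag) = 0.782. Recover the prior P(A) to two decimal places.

P(A) = 0.61

In odds form, posterior odds = prior odds × likelihood ratio, so prior odds = posterior odds ÷ LR.
Posterior odds = 0.782/(1−0.782) = 3.5872. LR = 0.85/0.37 = 2.2973.
Prior odds = 3.5872/2.2973 = 1.5615, so P(A) = 1.5615/(1+1.5615) ≈ 0.61.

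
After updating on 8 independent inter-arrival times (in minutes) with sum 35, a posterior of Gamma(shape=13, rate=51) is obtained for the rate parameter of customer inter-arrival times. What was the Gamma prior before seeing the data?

Gamma(shape=5, rate=16)

For an exponential likelihood with a Gamma(α, β) prior on the rate, n observations with total T give posterior Gamma(α+n, β+T).
So α = 13 − 8 = 5 and β = 51 − 35 = 16.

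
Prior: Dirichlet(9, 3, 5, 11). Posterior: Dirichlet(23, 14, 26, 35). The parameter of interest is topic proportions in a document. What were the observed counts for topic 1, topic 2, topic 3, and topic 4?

counts (14, 11, 21, 24)

For a Dirichlet(α) prior with multinomial counts c, the posterior is Dirichlet(α + c) componentwise.
Counts are posterior − prior componentwise: 23−9=14, 14−3=11, 26−5=21, 35−11=24.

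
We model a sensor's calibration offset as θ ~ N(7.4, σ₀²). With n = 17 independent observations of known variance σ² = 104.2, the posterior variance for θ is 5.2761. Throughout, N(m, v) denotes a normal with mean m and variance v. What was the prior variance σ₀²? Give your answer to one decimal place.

For the Normal–Normal model with known σ², precisions add: τ_n = τ₀ + n/σ².
So 1/σ₀² = 1/5.2761 − 17/104.2 = 0.189534 − 0.163148 = 0.026386.
Hence σ₀² = 1/0.026386 ≈ 37.9.

σ₀² = 37.9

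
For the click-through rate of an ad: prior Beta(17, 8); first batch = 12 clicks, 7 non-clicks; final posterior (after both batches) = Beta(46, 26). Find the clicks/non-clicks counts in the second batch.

Sequential conjugate updates are equivalent to a single update on the pooled data, so total successes = posterior α − prior α and total failures = posterior β − prior β.
Total across both batches: 46−17=29 clicks, 26−8=18 non-clicks.
Subtract the first batch: 29−12=17 clicks and 18−7=11 non-clicks.

17 clicks and 11 non-clicks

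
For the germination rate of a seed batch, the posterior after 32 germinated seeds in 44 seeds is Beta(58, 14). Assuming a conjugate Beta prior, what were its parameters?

Beta(26, 2)

Under Beta–binomial conjugacy the posterior parameters are (a+s, b+f).
So a = 58 − 32 = 26 and b = 14 − 12 = 2.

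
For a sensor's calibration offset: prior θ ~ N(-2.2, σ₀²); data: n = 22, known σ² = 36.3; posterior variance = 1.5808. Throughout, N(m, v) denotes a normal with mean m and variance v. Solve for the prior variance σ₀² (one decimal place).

For the Normal–Normal model with known σ², precisions add: τ_n = τ₀ + n/σ².
So 1/σ₀² = 1/1.5808 − 22/36.3 = 0.632591 − 0.606061 = 0.026530.
Hence σ₀² = 1/0.026530 ≈ 37.7.

σ₀² = 37.7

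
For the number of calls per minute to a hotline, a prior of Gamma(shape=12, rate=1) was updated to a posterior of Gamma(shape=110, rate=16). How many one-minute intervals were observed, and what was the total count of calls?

n = 15 one-minute intervals with total 98 calls

Gamma–Poisson conjugacy: posterior shape = α + Σxᵢ, posterior rate = β + n.
Matching: Σxᵢ = 110 − 12 = 98 and n = 16 − 1 = 15.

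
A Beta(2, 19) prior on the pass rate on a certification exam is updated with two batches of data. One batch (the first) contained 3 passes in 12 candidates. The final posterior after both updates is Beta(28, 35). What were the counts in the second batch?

23 passes and 7 failures

Sequential conjugate updates are equivalent to a single update on the pooled data, so total successes = posterior α − prior α and total failures = posterior β − prior β.
Total across both batches: 28−2=26 passes, 35−19=16 failures.
Subtract the first batch: 26−3=23 passes and 16−9=7 failures.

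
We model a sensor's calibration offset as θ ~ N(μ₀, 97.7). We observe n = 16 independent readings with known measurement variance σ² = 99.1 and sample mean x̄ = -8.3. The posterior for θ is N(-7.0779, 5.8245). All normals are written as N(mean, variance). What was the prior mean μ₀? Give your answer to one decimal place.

The posterior mean is a precision-weighted average: μ_n = (τ₀μ₀ + τ_data·x̄)/(τ₀+τ_data), with τ₀=1/σ₀² and τ_data=n/σ².
Here τ₀ = 1/97.7 = 0.010235 and τ_data = 16/99.1 = 0.161453, so τ_n = 0.171688.
Rearranging for μ₀: μ₀ = (μ_n·τ_n − τ_data·x̄)/τ₀ = (-7.0779·0.171688 − 0.161453·-8.3) / 0.010235 = 0.124869/0.010235 ≈ 12.2.

μ₀ = 12.2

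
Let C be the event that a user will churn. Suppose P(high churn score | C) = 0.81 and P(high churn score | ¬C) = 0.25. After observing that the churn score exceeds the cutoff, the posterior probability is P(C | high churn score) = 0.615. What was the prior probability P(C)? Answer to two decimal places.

In odds form, posterior odds = prior odds × likelihood ratio, so prior odds = posterior odds ÷ LR.
Posterior odds = 0.615/(1−0.615) = 1.5974. LR = 0.81/0.25 = 3.2400.
Prior odds = 1.5974/3.2400 = 0.4930, so P(C) = 0.4930/(1+0.4930) ≈ 0.33.

P(C) = 0.33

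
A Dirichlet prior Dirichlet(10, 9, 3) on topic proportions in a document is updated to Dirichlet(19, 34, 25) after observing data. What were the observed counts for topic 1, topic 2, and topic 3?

For a Dirichlet(α) prior with multinomial counts c, the posterior is Dirichlet(α + c) componentwise.
Counts are posterior − prior componentwise: 19−10=9, 34−9=25, 25−3=22.

counts (9, 25, 22)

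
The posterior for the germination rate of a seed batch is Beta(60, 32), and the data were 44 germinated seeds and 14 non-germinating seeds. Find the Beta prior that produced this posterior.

Beta is conjugate to the binomial likelihood: posterior = Beta(a+s, b+f).
So a = 60 − 44 = 16 and b = 32 − 14 = 18.

Beta(16, 18)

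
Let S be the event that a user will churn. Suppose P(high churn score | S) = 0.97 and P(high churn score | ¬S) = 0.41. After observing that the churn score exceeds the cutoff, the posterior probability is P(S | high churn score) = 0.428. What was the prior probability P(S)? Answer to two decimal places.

P(S) = 0.24

In odds form, posterior odds = prior odds × likelihood ratio, so prior odds = posterior odds ÷ LR.
Posterior odds = 0.428/(1−0.428) = 0.7483. LR = 0.97/0.41 = 2.3659.
Prior odds = 0.7483/2.3659 = 0.3163, so P(S) = 0.3163/(1+0.3163) ≈ 0.24.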